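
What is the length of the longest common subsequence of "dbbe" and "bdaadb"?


LCS of "dbbe" and "bdaadb"
DP table:
           b    d    a    a    d    b
      0    0    0    0    0    0    0
  d   0    0    1    1    1    1    1
  b   0    1    1    1    1    1    2
  b   0    1    1    1    1    1    2
  e   0    1    1    1    1    1    2
LCS length = dp[4][6] = 2

2


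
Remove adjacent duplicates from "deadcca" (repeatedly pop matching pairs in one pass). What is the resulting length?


Input: deadcca
Stack-based adjacent duplicate removal:
  Read 'd': push. Stack: d
  Read 'e': push. Stack: de
  Read 'a': push. Stack: dea
  Read 'd': push. Stack: dead
  Read 'c': push. Stack: deadc
  Read 'c': matches stack top 'c' => pop. Stack: dead
  Read 'a': push. Stack: deada
Final stack: "deada" (length 5)

5


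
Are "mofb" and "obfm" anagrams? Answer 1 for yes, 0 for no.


Strings: "mofb", "obfm"
Sorted first:  bfmo
Sorted second: bfmo
Sorted forms match => anagrams

1


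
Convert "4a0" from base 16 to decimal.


Input: "4a0" in base 16
Positional expansion:
  Digit '4' (value 4) x 16^2 = 1024
  Digit 'a' (value 10) x 16^1 = 160
  Digit '0' (value 0) x 16^0 = 0
Sum = 1184

1184


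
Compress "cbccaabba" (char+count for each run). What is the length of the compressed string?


Input: cbccaabba
Runs:
  'c' x 1 => "c1"
  'b' x 1 => "b1"
  'c' x 2 => "c2"
  'a' x 2 => "a2"
  'b' x 2 => "b2"
  'a' x 1 => "a1"
Compressed: "c1b1c2a2b2a1"
Compressed length: 12

12


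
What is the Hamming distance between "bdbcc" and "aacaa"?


Comparing "bdbcc" and "aacaa" position by position:
  Position 0: 'b' vs 'a' => differ
  Position 1: 'd' vs 'a' => differ
  Position 2: 'b' vs 'c' => differ
  Position 3: 'c' vs 'a' => differ
  Position 4: 'c' vs 'a' => differ
Total differences (Hamming distance): 5

5


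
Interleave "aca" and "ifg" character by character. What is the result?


Interleaving "aca" and "ifg":
  Position 0: 'a' from first, 'i' from second => "ai"
  Position 1: 'c' from first, 'f' from second => "cf"
  Position 2: 'a' from first, 'g' from second => "ag"
Result: aicfag

aicfag


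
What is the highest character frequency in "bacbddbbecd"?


Input: bacbddbbecd
Character counts:
  'a': 1
  'b': 4
  'c': 2
  'd': 3
  'e': 1
Maximum frequency: 4

4


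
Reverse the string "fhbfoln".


Input: fhbfoln
Reading characters right to left:
  Position 6: 'n'
  Position 5: 'l'
  Position 4: 'o'
  Position 3: 'f'
  Position 2: 'b'
  Position 1: 'h'
  Position 0: 'f'
Reversed: nlofbhf

nlofbhf


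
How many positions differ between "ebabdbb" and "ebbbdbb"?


Comparing "ebabdbb" and "ebbbdbb" position by position:
  Position 0: 'e' vs 'e' => same
  Position 1: 'b' vs 'b' => same
  Position 2: 'a' vs 'b' => DIFFER
  Position 3: 'b' vs 'b' => same
  Position 4: 'd' vs 'd' => same
  Position 5: 'b' vs 'b' => same
  Position 6: 'b' vs 'b' => same
Positions that differ: 1

1


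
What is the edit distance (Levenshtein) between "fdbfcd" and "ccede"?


Computing edit distance: "fdbfcd" -> "ccede"
DP table:
           c    c    e    d    e
      0    1    2    3    4    5
  f   1    1    2    3    4    5
  d   2    2    2    3    3    4
  b   3    3    3    3    4    4
  f   4    4    4    4    4    5
  c   5    4    4    5    5    5
  d   6    5    5    5    5    6
Edit distance = dp[6][5] = 6

6


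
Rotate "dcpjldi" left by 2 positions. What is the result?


Input: "dcpjldi", rotate left by 2
First 2 characters: "dc"
Remaining characters: "pjldi"
Concatenate remaining + first: "pjldi" + "dc" = "pjldidc"

pjldidc


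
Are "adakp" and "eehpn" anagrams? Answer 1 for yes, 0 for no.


Strings: "adakp", "eehpn"
Sorted first:  aadkp
Sorted second: eehnp
Differ at position 0: 'a' vs 'e' => not anagrams

0


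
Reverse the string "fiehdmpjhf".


Input: fiehdmpjhf
Reading characters right to left:
  Position 9: 'f'
  Position 8: 'h'
  Position 7: 'j'
  Position 6: 'p'
  Position 5: 'm'
  Position 4: 'd'
  Position 3: 'h'
  Position 2: 'e'
  Position 1: 'i'
  Position 0: 'f'
Reversed: fhjpmdheif

fhjpmdheif


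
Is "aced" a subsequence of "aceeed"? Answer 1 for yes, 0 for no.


Check if "aced" is a subsequence of "aceeed"
Greedy scan:
  Position 0 ('a'): matches sub[0] = 'a'
  Position 1 ('c'): matches sub[1] = 'c'
  Position 2 ('e'): matches sub[2] = 'e'
  Position 3 ('e'): no match needed
  Position 4 ('e'): no match needed
  Position 5 ('d'): matches sub[3] = 'd'
All 4 characters matched => is a subsequence

1


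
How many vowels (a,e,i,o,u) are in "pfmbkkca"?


Input: pfmbkkca
Checking each character:
  'p' at position 0: consonant
  'f' at position 1: consonant
  'm' at position 2: consonant
  'b' at position 3: consonant
  'k' at position 4: consonant
  'k' at position 5: consonant
  'c' at position 6: consonant
  'a' at position 7: vowel (running total: 1)
Total vowels: 1

1


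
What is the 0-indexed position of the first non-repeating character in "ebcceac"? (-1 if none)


Input: ebcceac
Character frequencies:
  'a': 1
  'b': 1
  'c': 3
  'e': 2
Scanning left to right for freq == 1:
  Position 0 ('e'): freq=2, skip
  Position 1 ('b'): unique! => answer = 1

1


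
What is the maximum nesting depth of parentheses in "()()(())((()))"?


Input: "()()(())((()))"
Tracking depth:
  Position 0 '(': depth becomes 1
  Position 1 ')': depth becomes 0
  Position 2 '(': depth becomes 1
  Position 3 ')': depth becomes 0
  Position 4 '(': depth becomes 1
  Position 5 '(': depth becomes 2
  Position 6 ')': depth becomes 1
  Position 7 ')': depth becomes 0
  Position 8 '(': depth becomes 1
  Position 9 '(': depth becomes 2
  Position 10 '(': depth becomes 3
  Position 11 ')': depth becomes 2
  Position 12 ')': depth becomes 1
  Position 13 ')': depth becomes 0
Maximum depth reached: 3

3


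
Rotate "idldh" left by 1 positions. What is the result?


Input: "idldh", rotate left by 1
First 1 characters: "i"
Remaining characters: "dldh"
Concatenate remaining + first: "dldh" + "i" = "dldhi"

dldhi


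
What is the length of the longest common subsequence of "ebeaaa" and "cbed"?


LCS of "ebeaaa" and "cbed"
DP table:
           c    b    e    d
      0    0    0    0    0
  e   0    0    0    1    1
  b   0    0    1    1    1
  e   0    0    1    2    2
  a   0    0    1    2    2
  a   0    0    1    2    2
  a   0    0    1    2    2
LCS length = dp[6][4] = 2

2


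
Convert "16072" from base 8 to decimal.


Input: "16072" in base 8
Positional expansion:
  Digit '1' (value 1) x 8^4 = 4096
  Digit '6' (value 6) x 8^3 = 3072
  Digit '0' (value 0) x 8^2 = 0
  Digit '7' (value 7) x 8^1 = 56
  Digit '2' (value 2) x 8^0 = 2
Sum = 7226

7226


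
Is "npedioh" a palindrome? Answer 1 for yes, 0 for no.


Input: npedioh
Reversed: hoidepn
  Compare pos 0 ('n') with pos 6 ('h'): MISMATCH
  Compare pos 1 ('p') with pos 5 ('o'): MISMATCH
  Compare pos 2 ('e') with pos 4 ('i'): MISMATCH
Result: not a palindrome

0


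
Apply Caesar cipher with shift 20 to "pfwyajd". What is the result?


Caesar cipher: shift "pfwyajd" by 20
  'p' (pos 15) + 20 = pos 9 = 'j'
  'f' (pos 5) + 20 = pos 25 = 'z'
  'w' (pos 22) + 20 = pos 16 = 'q'
  'y' (pos 24) + 20 = pos 18 = 's'
  'a' (pos 0) + 20 = pos 20 = 'u'
  'j' (pos 9) + 20 = pos 3 = 'd'
  'd' (pos 3) + 20 = pos 23 = 'x'
Result: jzqsudx

jzqsudx


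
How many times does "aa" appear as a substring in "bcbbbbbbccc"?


Searching for "aa" in "bcbbbbbbccc"
Scanning each position:
  Position 0: "bc" => no
  Position 1: "cb" => no
  Position 2: "bb" => no
  Position 3: "bb" => no
  Position 4: "bb" => no
  Position 5: "bb" => no
  Position 6: "bb" => no
  Position 7: "bc" => no
  Position 8: "cc" => no
  Position 9: "cc" => no
Total occurrences: 0

0


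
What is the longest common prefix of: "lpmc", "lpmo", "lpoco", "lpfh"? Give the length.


Words: lpmc, lpmo, lpoco, lpfh
  Position 0: all 'l' => match
  Position 1: all 'p' => match
  Position 2: ('m', 'm', 'o', 'f') => mismatch, stop
LCP = "lp" (length 2)

2


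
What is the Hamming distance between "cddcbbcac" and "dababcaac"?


Comparing "cddcbbcac" and "dababcaac" position by position:
  Position 0: 'c' vs 'd' => differ
  Position 1: 'd' vs 'a' => differ
  Position 2: 'd' vs 'b' => differ
  Position 3: 'c' vs 'a' => differ
  Position 4: 'b' vs 'b' => same
  Position 5: 'b' vs 'c' => differ
  Position 6: 'c' vs 'a' => differ
  Position 7: 'a' vs 'a' => same
  Position 8: 'c' vs 'c' => same
Total differences (Hamming distance): 6

6


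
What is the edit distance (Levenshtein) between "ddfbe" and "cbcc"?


Computing edit distance: "ddfbe" -> "cbcc"
DP table:
           c    b    c    c
      0    1    2    3    4
  d   1    1    2    3    4
  d   2    2    2    3    4
  f   3    3    3    3    4
  b   4    4    3    4    4
  e   5    5    4    4    5
Edit distance = dp[5][4] = 5

5


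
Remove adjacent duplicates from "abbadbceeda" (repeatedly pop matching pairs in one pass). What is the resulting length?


Input: abbadbceeda
Stack-based adjacent duplicate removal:
  Read 'a': push. Stack: a
  Read 'b': push. Stack: ab
  Read 'b': matches stack top 'b' => pop. Stack: a
  Read 'a': matches stack top 'a' => pop. Stack: (empty)
  Read 'd': push. Stack: d
  Read 'b': push. Stack: db
  Read 'c': push. Stack: dbc
  Read 'e': push. Stack: dbce
  Read 'e': matches stack top 'e' => pop. Stack: dbc
  Read 'd': push. Stack: dbcd
  Read 'a': push. Stack: dbcda
Final stack: "dbcda" (length 5)

5


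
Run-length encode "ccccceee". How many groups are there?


Input: ccccceee
Scanning for consecutive runs:
  Group 1: 'c' x 5 (positions 0-4)
  Group 2: 'e' x 3 (positions 5-7)
Total groups: 2

2


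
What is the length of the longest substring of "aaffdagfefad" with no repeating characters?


Input: "aaffdagfefad"
Sliding window (track last position of each char):
  Position 0 ('a'): window [0,0] length 1 -- new best
  Position 1 ('a'): repeat (last at 0), move window start to 1
  Position 1 ('a'): window [1,1] length 1
  Position 2 ('f'): window [1,2] length 2 -- new best
  Position 3 ('f'): repeat (last at 2), move window start to 3
  Position 3 ('f'): window [3,3] length 1
  Position 4 ('d'): window [3,4] length 2
  Position 5 ('a'): window [3,5] length 3 -- new best
  Position 6 ('g'): window [3,6] length 4 -- new best
  Position 7 ('f'): repeat (last at 3), move window start to 4
  Position 7 ('f'): window [4,7] length 4
  Position 8 ('e'): window [4,8] length 5 -- new best
  Position 9 ('f'): repeat (last at 7), move window start to 8
  Position 9 ('f'): window [8,9] length 2
  Position 10 ('a'): window [8,10] length 3
  Position 11 ('d'): window [8,11] length 4
Longest substring with no repeats: "dagfe" with length 5

5


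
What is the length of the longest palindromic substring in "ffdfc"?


Input: "ffdfc"
Checking substrings for palindromes:
  [1:4] "fdf" (len 3) => palindrome
  [0:2] "ff" (len 2) => palindrome
Longest palindromic substring: "fdf" with length 3

3


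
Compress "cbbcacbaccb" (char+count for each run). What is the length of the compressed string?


Input: cbbcacbaccb
Runs:
  'c' x 1 => "c1"
  'b' x 2 => "b2"
  'c' x 1 => "c1"
  'a' x 1 => "a1"
  'c' x 1 => "c1"
  'b' x 1 => "b1"
  'a' x 1 => "a1"
  'c' x 2 => "c2"
  'b' x 1 => "b1"
Compressed: "c1b2c1a1c1b1a1c2b1"
Compressed length: 18

18


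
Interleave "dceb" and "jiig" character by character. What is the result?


Interleaving "dceb" and "jiig":
  Position 0: 'd' from first, 'j' from second => "dj"
  Position 1: 'c' from first, 'i' from second => "ci"
  Position 2: 'e' from first, 'i' from second => "ei"
  Position 3: 'b' from first, 'g' from second => "bg"
Result: djcieibg

djcieibg


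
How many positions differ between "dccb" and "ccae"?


Comparing "dccb" and "ccae" position by position:
  Position 0: 'd' vs 'c' => DIFFER
  Position 1: 'c' vs 'c' => same
  Position 2: 'c' vs 'a' => DIFFER
  Position 3: 'b' vs 'e' => DIFFER
Positions that differ: 3

3


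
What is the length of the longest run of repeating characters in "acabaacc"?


Input: "acabaacc"
Scanning for longest run:
  Position 1 ('c'): new char, reset run to 1
  Position 2 ('a'): new char, reset run to 1
  Position 3 ('b'): new char, reset run to 1
  Position 4 ('a'): new char, reset run to 1
  Position 5 ('a'): continues run of 'a', length=2
  Position 6 ('c'): new char, reset run to 1
  Position 7 ('c'): continues run of 'c', length=2
Longest run: 'a' with length 2

2


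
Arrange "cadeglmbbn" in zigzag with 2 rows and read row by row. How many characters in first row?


Zigzag "cadeglmbbn" into 2 rows:
Placing characters:
  'c' => row 0
  'a' => row 1
  'd' => row 0
  'e' => row 1
  'g' => row 0
  'l' => row 1
  'm' => row 0
  'b' => row 1
  'b' => row 0
  'n' => row 1
Rows:
  Row 0: "cdgmb"
  Row 1: "aelbn"
First row length: 5

5


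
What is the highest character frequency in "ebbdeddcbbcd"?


Input: ebbdeddcbbcd
Character counts:
  'b': 4
  'c': 2
  'd': 4
  'e': 2
Maximum frequency: 4

4


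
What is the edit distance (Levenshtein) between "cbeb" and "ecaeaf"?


Computing edit distance: "cbeb" -> "ecaeaf"
DP table:
           e    c    a    e    a    f
      0    1    2    3    4    5    6
  c   1    1    1    2    3    4    5
  b   2    2    2    2    3    4    5
  e   3    2    3    3    2    3    4
  b   4    3    3    4    3    3    4
Edit distance = dp[4][6] = 4

4


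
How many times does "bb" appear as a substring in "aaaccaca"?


Searching for "bb" in "aaaccaca"
Scanning each position:
  Position 0: "aa" => no
  Position 1: "aa" => no
  Position 2: "ac" => no
  Position 3: "cc" => no
  Position 4: "ca" => no
  Position 5: "ac" => no
  Position 6: "ca" => no
Total occurrences: 0

0


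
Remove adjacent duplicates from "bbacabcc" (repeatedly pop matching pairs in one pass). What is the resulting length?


Input: bbacabcc
Stack-based adjacent duplicate removal:
  Read 'b': push. Stack: b
  Read 'b': matches stack top 'b' => pop. Stack: (empty)
  Read 'a': push. Stack: a
  Read 'c': push. Stack: ac
  Read 'a': push. Stack: aca
  Read 'b': push. Stack: acab
  Read 'c': push. Stack: acabc
  Read 'c': matches stack top 'c' => pop. Stack: acab
Final stack: "acab" (length 4)

4


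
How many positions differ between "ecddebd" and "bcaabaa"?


Comparing "ecddebd" and "bcaabaa" position by position:
  Position 0: 'e' vs 'b' => DIFFER
  Position 1: 'c' vs 'c' => same
  Position 2: 'd' vs 'a' => DIFFER
  Position 3: 'd' vs 'a' => DIFFER
  Position 4: 'e' vs 'b' => DIFFER
  Position 5: 'b' vs 'a' => DIFFER
  Position 6: 'd' vs 'a' => DIFFER
Positions that differ: 6

6


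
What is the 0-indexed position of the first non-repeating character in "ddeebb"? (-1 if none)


Input: ddeebb
Character frequencies:
  'b': 2
  'd': 2
  'e': 2
Scanning left to right for freq == 1:
  Position 0 ('d'): freq=2, skip
  Position 1 ('d'): freq=2, skip
  Position 2 ('e'): freq=2, skip
  Position 3 ('e'): freq=2, skip
  Position 4 ('b'): freq=2, skip
  Position 5 ('b'): freq=2, skip
  No unique character found => answer = -1

-1


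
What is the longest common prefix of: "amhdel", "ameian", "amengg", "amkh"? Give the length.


Words: amhdel, ameian, amengg, amkh
  Position 0: all 'a' => match
  Position 1: all 'm' => match
  Position 2: ('h', 'e', 'e', 'k') => mismatch, stop
LCP = "am" (length 2)

2


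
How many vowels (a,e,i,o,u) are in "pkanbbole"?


Input: pkanbbole
Checking each character:
  'p' at position 0: consonant
  'k' at position 1: consonant
  'a' at position 2: vowel (running total: 1)
  'n' at position 3: consonant
  'b' at position 4: consonant
  'b' at position 5: consonant
  'o' at position 6: vowel (running total: 2)
  'l' at position 7: consonant
  'e' at position 8: vowel (running total: 3)
Total vowels: 3

3


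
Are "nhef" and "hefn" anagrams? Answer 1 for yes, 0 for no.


Strings: "nhef", "hefn"
Sorted first:  efhn
Sorted second: efhn
Sorted forms match => anagrams

1


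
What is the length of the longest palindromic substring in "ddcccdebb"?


Input: "ddcccdebb"
Checking substrings for palindromes:
  [1:6] "dcccd" (len 5) => palindrome
  [2:5] "ccc" (len 3) => palindrome
  [0:2] "dd" (len 2) => palindrome
  [2:4] "cc" (len 2) => palindrome
  [3:5] "cc" (len 2) => palindrome
  [7:9] "bb" (len 2) => palindrome
Longest palindromic substring: "dcccd" with length 5

5


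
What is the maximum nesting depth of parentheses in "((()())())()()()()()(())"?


Input: "((()())())()()()()()(())"
Tracking depth:
  Position 0 '(': depth becomes 1
  Position 1 '(': depth becomes 2
  Position 2 '(': depth becomes 3
  Position 3 ')': depth becomes 2
  Position 4 '(': depth becomes 3
  Position 5 ')': depth becomes 2
  Position 6 ')': depth becomes 1
  Position 7 '(': depth becomes 2
  Position 8 ')': depth becomes 1
  Position 9 ')': depth becomes 0
  Position 10 '(': depth becomes 1
  Position 11 ')': depth becomes 0
  Position 12 '(': depth becomes 1
  Position 13 ')': depth becomes 0
  Position 14 '(': depth becomes 1
  Position 15 ')': depth becomes 0
  Position 16 '(': depth becomes 1
  Position 17 ')': depth becomes 0
  Position 18 '(': depth becomes 1
  Position 19 ')': depth becomes 0
  Position 20 '(': depth becomes 1
  Position 21 '(': depth becomes 2
  Position 22 ')': depth becomes 1
  Position 23 ')': depth becomes 0
Maximum depth reached: 3

3


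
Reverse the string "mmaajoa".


Input: mmaajoa
Reading characters right to left:
  Position 6: 'a'
  Position 5: 'o'
  Position 4: 'j'
  Position 3: 'a'
  Position 2: 'a'
  Position 1: 'm'
  Position 0: 'm'
Reversed: aojaamm

aojaamm


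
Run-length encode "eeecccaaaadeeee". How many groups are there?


Input: eeecccaaaadeeee
Scanning for consecutive runs:
  Group 1: 'e' x 3 (positions 0-2)
  Group 2: 'c' x 3 (positions 3-5)
  Group 3: 'a' x 4 (positions 6-9)
  Group 4: 'd' x 1 (positions 10-10)
  Group 5: 'e' x 4 (positions 11-14)
Total groups: 5

5


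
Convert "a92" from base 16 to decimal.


Input: "a92" in base 16
Positional expansion:
  Digit 'a' (value 10) x 16^2 = 2560
  Digit '9' (value 9) x 16^1 = 144
  Digit '2' (value 2) x 16^0 = 2
Sum = 2706

2706


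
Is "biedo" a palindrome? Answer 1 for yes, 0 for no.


Input: biedo
Reversed: odeib
  Compare pos 0 ('b') with pos 4 ('o'): MISMATCH
  Compare pos 1 ('i') with pos 3 ('d'): MISMATCH
Result: not a palindrome

0


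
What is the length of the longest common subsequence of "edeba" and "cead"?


LCS of "edeba" and "cead"
DP table:
           c    e    a    d
      0    0    0    0    0
  e   0    0    1    1    1
  d   0    0    1    1    2
  e   0    0    1    1    2
  b   0    0    1    1    2
  a   0    0    1    2    2
LCS length = dp[5][4] = 2

2


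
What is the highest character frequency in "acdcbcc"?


Input: acdcbcc
Character counts:
  'a': 1
  'b': 1
  'c': 4
  'd': 1
Maximum frequency: 4

4


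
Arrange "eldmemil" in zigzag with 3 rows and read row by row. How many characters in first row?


Zigzag "eldmemil" into 3 rows:
Placing characters:
  'e' => row 0
  'l' => row 1
  'd' => row 2
  'm' => row 1
  'e' => row 0
  'm' => row 1
  'i' => row 2
  'l' => row 1
Rows:
  Row 0: "ee"
  Row 1: "lmml"
  Row 2: "di"
First row length: 2

2


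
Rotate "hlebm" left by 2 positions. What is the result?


Input: "hlebm", rotate left by 2
First 2 characters: "hl"
Remaining characters: "ebm"
Concatenate remaining + first: "ebm" + "hl" = "ebmhl"

ebmhl


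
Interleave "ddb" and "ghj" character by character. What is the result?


Interleaving "ddb" and "ghj":
  Position 0: 'd' from first, 'g' from second => "dg"
  Position 1: 'd' from first, 'h' from second => "dh"
  Position 2: 'b' from first, 'j' from second => "bj"
Result: dgdhbj

dgdhbj


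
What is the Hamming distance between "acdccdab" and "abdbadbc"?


Comparing "acdccdab" and "abdbadbc" position by position:
  Position 0: 'a' vs 'a' => same
  Position 1: 'c' vs 'b' => differ
  Position 2: 'd' vs 'd' => same
  Position 3: 'c' vs 'b' => differ
  Position 4: 'c' vs 'a' => differ
  Position 5: 'd' vs 'd' => same
  Position 6: 'a' vs 'b' => differ
  Position 7: 'b' vs 'c' => differ
Total differences (Hamming distance): 5

5


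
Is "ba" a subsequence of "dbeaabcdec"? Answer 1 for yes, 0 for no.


Check if "ba" is a subsequence of "dbeaabcdec"
Greedy scan:
  Position 0 ('d'): no match needed
  Position 1 ('b'): matches sub[0] = 'b'
  Position 2 ('e'): no match needed
  Position 3 ('a'): matches sub[1] = 'a'
  Position 4 ('a'): no match needed
  Position 5 ('b'): no match needed
  Position 6 ('c'): no match needed
  Position 7 ('d'): no match needed
  Position 8 ('e'): no match needed
  Position 9 ('c'): no match needed
All 2 characters matched => is a subsequence

1


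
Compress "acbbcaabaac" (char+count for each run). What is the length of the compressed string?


Input: acbbcaabaac
Runs:
  'a' x 1 => "a1"
  'c' x 1 => "c1"
  'b' x 2 => "b2"
  'c' x 1 => "c1"
  'a' x 2 => "a2"
  'b' x 1 => "b1"
  'a' x 2 => "a2"
  'c' x 1 => "c1"
Compressed: "a1c1b2c1a2b1a2c1"
Compressed length: 16

16


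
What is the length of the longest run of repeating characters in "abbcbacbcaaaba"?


Input: "abbcbacbcaaaba"
Scanning for longest run:
  Position 1 ('b'): new char, reset run to 1
  Position 2 ('b'): continues run of 'b', length=2
  Position 3 ('c'): new char, reset run to 1
  Position 4 ('b'): new char, reset run to 1
  Position 5 ('a'): new char, reset run to 1
  Position 6 ('c'): new char, reset run to 1
  Position 7 ('b'): new char, reset run to 1
  Position 8 ('c'): new char, reset run to 1
  Position 9 ('a'): new char, reset run to 1
  Position 10 ('a'): continues run of 'a', length=2
  Position 11 ('a'): continues run of 'a', length=3
  Position 12 ('b'): new char, reset run to 1
  Position 13 ('a'): new char, reset run to 1
Longest run: 'a' with length 3

3


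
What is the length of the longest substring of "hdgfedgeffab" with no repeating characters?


Input: "hdgfedgeffab"
Sliding window (track last position of each char):
  Position 0 ('h'): window [0,0] length 1 -- new best
  Position 1 ('d'): window [0,1] length 2 -- new best
  Position 2 ('g'): window [0,2] length 3 -- new best
  Position 3 ('f'): window [0,3] length 4 -- new best
  Position 4 ('e'): window [0,4] length 5 -- new best
  Position 5 ('d'): repeat (last at 1), move window start to 2
  Position 5 ('d'): window [2,5] length 4
  Position 6 ('g'): repeat (last at 2), move window start to 3
  Position 6 ('g'): window [3,6] length 4
  Position 7 ('e'): repeat (last at 4), move window start to 5
  Position 7 ('e'): window [5,7] length 3
  Position 8 ('f'): window [5,8] length 4
  Position 9 ('f'): repeat (last at 8), move window start to 9
  Position 9 ('f'): window [9,9] length 1
  Position 10 ('a'): window [9,10] length 2
  Position 11 ('b'): window [9,11] length 3
Longest substring with no repeats: "hdgfe" with length 5

5


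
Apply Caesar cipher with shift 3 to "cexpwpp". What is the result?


Caesar cipher: shift "cexpwpp" by 3
  'c' (pos 2) + 3 = pos 5 = 'f'
  'e' (pos 4) + 3 = pos 7 = 'h'
  'x' (pos 23) + 3 = pos 0 = 'a'
  'p' (pos 15) + 3 = pos 18 = 's'
  'w' (pos 22) + 3 = pos 25 = 'z'
  'p' (pos 15) + 3 = pos 18 = 's'
  'p' (pos 15) + 3 = pos 18 = 's'
Result: fhaszss

fhaszss


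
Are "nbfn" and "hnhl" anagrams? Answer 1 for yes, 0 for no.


Strings: "nbfn", "hnhl"
Sorted first:  bfnn
Sorted second: hhln
Differ at position 0: 'b' vs 'h' => not anagrams

0


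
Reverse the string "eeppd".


Input: eeppd
Reading characters right to left:
  Position 4: 'd'
  Position 3: 'p'
  Position 2: 'p'
  Position 1: 'e'
  Position 0: 'e'
Reversed: dppee

dppee


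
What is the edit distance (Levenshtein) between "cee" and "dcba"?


Computing edit distance: "cee" -> "dcba"
DP table:
           d    c    b    a
      0    1    2    3    4
  c   1    1    1    2    3
  e   2    2    2    2    3
  e   3    3    3    3    3
Edit distance = dp[3][4] = 3

3


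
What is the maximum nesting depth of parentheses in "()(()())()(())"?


Input: "()(()())()(())"
Tracking depth:
  Position 0 '(': depth becomes 1
  Position 1 ')': depth becomes 0
  Position 2 '(': depth becomes 1
  Position 3 '(': depth becomes 2
  Position 4 ')': depth becomes 1
  Position 5 '(': depth becomes 2
  Position 6 ')': depth becomes 1
  Position 7 ')': depth becomes 0
  Position 8 '(': depth becomes 1
  Position 9 ')': depth becomes 0
  Position 10 '(': depth becomes 1
  Position 11 '(': depth becomes 2
  Position 12 ')': depth becomes 1
  Position 13 ')': depth becomes 0
Maximum depth reached: 2

2


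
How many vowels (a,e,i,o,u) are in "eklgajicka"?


Input: eklgajicka
Checking each character:
  'e' at position 0: vowel (running total: 1)
  'k' at position 1: consonant
  'l' at position 2: consonant
  'g' at position 3: consonant
  'a' at position 4: vowel (running total: 2)
  'j' at position 5: consonant
  'i' at position 6: vowel (running total: 3)
  'c' at position 7: consonant
  'k' at position 8: consonant
  'a' at position 9: vowel (running total: 4)
Total vowels: 4

4


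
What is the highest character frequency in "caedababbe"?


Input: caedababbe
Character counts:
  'a': 3
  'b': 3
  'c': 1
  'd': 1
  'e': 2
Maximum frequency: 3

3


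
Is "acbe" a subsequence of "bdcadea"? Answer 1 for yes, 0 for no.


Check if "acbe" is a subsequence of "bdcadea"
Greedy scan:
  Position 0 ('b'): no match needed
  Position 1 ('d'): no match needed
  Position 2 ('c'): no match needed
  Position 3 ('a'): matches sub[0] = 'a'
  Position 4 ('d'): no match needed
  Position 5 ('e'): no match needed
  Position 6 ('a'): no match needed
Only matched 1/4 characters => not a subsequence

0


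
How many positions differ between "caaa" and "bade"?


Comparing "caaa" and "bade" position by position:
  Position 0: 'c' vs 'b' => DIFFER
  Position 1: 'a' vs 'a' => same
  Position 2: 'a' vs 'd' => DIFFER
  Position 3: 'a' vs 'e' => DIFFER
Positions that differ: 3

3


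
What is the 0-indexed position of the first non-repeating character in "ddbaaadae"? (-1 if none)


Input: ddbaaadae
Character frequencies:
  'a': 4
  'b': 1
  'd': 3
  'e': 1
Scanning left to right for freq == 1:
  Position 0 ('d'): freq=3, skip
  Position 1 ('d'): freq=3, skip
  Position 2 ('b'): unique! => answer = 2

2


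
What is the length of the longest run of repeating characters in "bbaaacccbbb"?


Input: "bbaaacccbbb"
Scanning for longest run:
  Position 1 ('b'): continues run of 'b', length=2
  Position 2 ('a'): new char, reset run to 1
  Position 3 ('a'): continues run of 'a', length=2
  Position 4 ('a'): continues run of 'a', length=3
  Position 5 ('c'): new char, reset run to 1
  Position 6 ('c'): continues run of 'c', length=2
  Position 7 ('c'): continues run of 'c', length=3
  Position 8 ('b'): new char, reset run to 1
  Position 9 ('b'): continues run of 'b', length=2
  Position 10 ('b'): continues run of 'b', length=3
Longest run: 'a' with length 3

3


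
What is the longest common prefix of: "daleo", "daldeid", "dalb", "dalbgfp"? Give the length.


Words: daleo, daldeid, dalb, dalbgfp
  Position 0: all 'd' => match
  Position 1: all 'a' => match
  Position 2: all 'l' => match
  Position 3: ('e', 'd', 'b', 'b') => mismatch, stop
LCP = "dal" (length 3)

3


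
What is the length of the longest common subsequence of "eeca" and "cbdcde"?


LCS of "eeca" and "cbdcde"
DP table:
           c    b    d    c    d    e
      0    0    0    0    0    0    0
  e   0    0    0    0    0    0    1
  e   0    0    0    0    0    0    1
  c   0    1    1    1    1    1    1
  a   0    1    1    1    1    1    1
LCS length = dp[4][6] = 1

1


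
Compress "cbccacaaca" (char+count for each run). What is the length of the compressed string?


Input: cbccacaaca
Runs:
  'c' x 1 => "c1"
  'b' x 1 => "b1"
  'c' x 2 => "c2"
  'a' x 1 => "a1"
  'c' x 1 => "c1"
  'a' x 2 => "a2"
  'c' x 1 => "c1"
  'a' x 1 => "a1"
Compressed: "c1b1c2a1c1a2c1a1"
Compressed length: 16

16


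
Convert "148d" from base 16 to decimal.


Input: "148d" in base 16
Positional expansion:
  Digit '1' (value 1) x 16^3 = 4096
  Digit '4' (value 4) x 16^2 = 1024
  Digit '8' (value 8) x 16^1 = 128
  Digit 'd' (value 13) x 16^0 = 13
Sum = 5261

5261


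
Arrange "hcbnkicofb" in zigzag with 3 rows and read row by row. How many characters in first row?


Zigzag "hcbnkicofb" into 3 rows:
Placing characters:
  'h' => row 0
  'c' => row 1
  'b' => row 2
  'n' => row 1
  'k' => row 0
  'i' => row 1
  'c' => row 2
  'o' => row 1
  'f' => row 0
  'b' => row 1
Rows:
  Row 0: "hkf"
  Row 1: "cniob"
  Row 2: "bc"
First row length: 3

3


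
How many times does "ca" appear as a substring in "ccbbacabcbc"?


Searching for "ca" in "ccbbacabcbc"
Scanning each position:
  Position 0: "cc" => no
  Position 1: "cb" => no
  Position 2: "bb" => no
  Position 3: "ba" => no
  Position 4: "ac" => no
  Position 5: "ca" => MATCH
  Position 6: "ab" => no
  Position 7: "bc" => no
  Position 8: "cb" => no
  Position 9: "bc" => no
Total occurrences: 1

1


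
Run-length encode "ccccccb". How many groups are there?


Input: ccccccb
Scanning for consecutive runs:
  Group 1: 'c' x 6 (positions 0-5)
  Group 2: 'b' x 1 (positions 6-6)
Total groups: 2

2


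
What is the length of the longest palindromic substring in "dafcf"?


Input: "dafcf"
Checking substrings for palindromes:
  [2:5] "fcf" (len 3) => palindrome
Longest palindromic substring: "fcf" with length 3

3


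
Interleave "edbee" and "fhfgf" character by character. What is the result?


Interleaving "edbee" and "fhfgf":
  Position 0: 'e' from first, 'f' from second => "ef"
  Position 1: 'd' from first, 'h' from second => "dh"
  Position 2: 'b' from first, 'f' from second => "bf"
  Position 3: 'e' from first, 'g' from second => "eg"
  Position 4: 'e' from first, 'f' from second => "ef"
Result: efdhbfegef

efdhbfegef


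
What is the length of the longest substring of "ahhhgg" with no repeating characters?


Input: "ahhhgg"
Sliding window (track last position of each char):
  Position 0 ('a'): window [0,0] length 1 -- new best
  Position 1 ('h'): window [0,1] length 2 -- new best
  Position 2 ('h'): repeat (last at 1), move window start to 2
  Position 2 ('h'): window [2,2] length 1
  Position 3 ('h'): repeat (last at 2), move window start to 3
  Position 3 ('h'): window [3,3] length 1
  Position 4 ('g'): window [3,4] length 2
  Position 5 ('g'): repeat (last at 4), move window start to 5
  Position 5 ('g'): window [5,5] length 1
Longest substring with no repeats: "ah" with length 2

2


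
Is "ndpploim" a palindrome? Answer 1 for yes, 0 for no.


Input: ndpploim
Reversed: miolppdn
  Compare pos 0 ('n') with pos 7 ('m'): MISMATCH
  Compare pos 1 ('d') with pos 6 ('i'): MISMATCH
  Compare pos 2 ('p') with pos 5 ('o'): MISMATCH
  Compare pos 3 ('p') with pos 4 ('l'): MISMATCH
Result: not a palindrome

0


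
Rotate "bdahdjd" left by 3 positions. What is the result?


Input: "bdahdjd", rotate left by 3
First 3 characters: "bda"
Remaining characters: "hdjd"
Concatenate remaining + first: "hdjd" + "bda" = "hdjdbda"

hdjdbda


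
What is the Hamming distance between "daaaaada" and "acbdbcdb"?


Comparing "daaaaada" and "acbdbcdb" position by position:
  Position 0: 'd' vs 'a' => differ
  Position 1: 'a' vs 'c' => differ
  Position 2: 'a' vs 'b' => differ
  Position 3: 'a' vs 'd' => differ
  Position 4: 'a' vs 'b' => differ
  Position 5: 'a' vs 'c' => differ
  Position 6: 'd' vs 'd' => same
  Position 7: 'a' vs 'b' => differ
Total differences (Hamming distance): 7

7


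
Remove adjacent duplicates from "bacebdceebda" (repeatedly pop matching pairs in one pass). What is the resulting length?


Input: bacebdceebda
Stack-based adjacent duplicate removal:
  Read 'b': push. Stack: b
  Read 'a': push. Stack: ba
  Read 'c': push. Stack: bac
  Read 'e': push. Stack: bace
  Read 'b': push. Stack: baceb
  Read 'd': push. Stack: bacebd
  Read 'c': push. Stack: bacebdc
  Read 'e': push. Stack: bacebdce
  Read 'e': matches stack top 'e' => pop. Stack: bacebdc
  Read 'b': push. Stack: bacebdcb
  Read 'd': push. Stack: bacebdcbd
  Read 'a': push. Stack: bacebdcbda
Final stack: "bacebdcbda" (length 10)

10


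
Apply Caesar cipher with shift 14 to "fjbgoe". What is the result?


Caesar cipher: shift "fjbgoe" by 14
  'f' (pos 5) + 14 = pos 19 = 't'
  'j' (pos 9) + 14 = pos 23 = 'x'
  'b' (pos 1) + 14 = pos 15 = 'p'
  'g' (pos 6) + 14 = pos 20 = 'u'
  'o' (pos 14) + 14 = pos 2 = 'c'
  'e' (pos 4) + 14 = pos 18 = 's'
Result: txpucs

txpucs


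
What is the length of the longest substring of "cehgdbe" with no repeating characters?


Input: "cehgdbe"
Sliding window (track last position of each char):
  Position 0 ('c'): window [0,0] length 1 -- new best
  Position 1 ('e'): window [0,1] length 2 -- new best
  Position 2 ('h'): window [0,2] length 3 -- new best
  Position 3 ('g'): window [0,3] length 4 -- new best
  Position 4 ('d'): window [0,4] length 5 -- new best
  Position 5 ('b'): window [0,5] length 6 -- new best
  Position 6 ('e'): repeat (last at 1), move window start to 2
  Position 6 ('e'): window [2,6] length 5
Longest substring with no repeats: "cehgdb" with length 6

6


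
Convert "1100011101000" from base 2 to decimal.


Input: "1100011101000" in base 2
Positional expansion:
  Digit '1' (value 1) x 2^12 = 4096
  Digit '1' (value 1) x 2^11 = 2048
  Digit '0' (value 0) x 2^10 = 0
  Digit '0' (value 0) x 2^9 = 0
  Digit '0' (value 0) x 2^8 = 0
  Digit '1' (value 1) x 2^7 = 128
  Digit '1' (value 1) x 2^6 = 64
  Digit '1' (value 1) x 2^5 = 32
  Digit '0' (value 0) x 2^4 = 0
  Digit '1' (value 1) x 2^3 = 8
  Digit '0' (value 0) x 2^2 = 0
  Digit '0' (value 0) x 2^1 = 0
  Digit '0' (value 0) x 2^0 = 0
Sum = 6376

6376


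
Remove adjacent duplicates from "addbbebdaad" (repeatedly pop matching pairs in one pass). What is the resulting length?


Input: addbbebdaad
Stack-based adjacent duplicate removal:
  Read 'a': push. Stack: a
  Read 'd': push. Stack: ad
  Read 'd': matches stack top 'd' => pop. Stack: a
  Read 'b': push. Stack: ab
  Read 'b': matches stack top 'b' => pop. Stack: a
  Read 'e': push. Stack: ae
  Read 'b': push. Stack: aeb
  Read 'd': push. Stack: aebd
  Read 'a': push. Stack: aebda
  Read 'a': matches stack top 'a' => pop. Stack: aebd
  Read 'd': matches stack top 'd' => pop. Stack: aeb
Final stack: "aeb" (length 3)

3


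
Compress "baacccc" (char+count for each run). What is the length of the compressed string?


Input: baacccc
Runs:
  'b' x 1 => "b1"
  'a' x 2 => "a2"
  'c' x 4 => "c4"
Compressed: "b1a2c4"
Compressed length: 6

6


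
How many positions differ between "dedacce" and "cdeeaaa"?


Comparing "dedacce" and "cdeeaaa" position by position:
  Position 0: 'd' vs 'c' => DIFFER
  Position 1: 'e' vs 'd' => DIFFER
  Position 2: 'd' vs 'e' => DIFFER
  Position 3: 'a' vs 'e' => DIFFER
  Position 4: 'c' vs 'a' => DIFFER
  Position 5: 'c' vs 'a' => DIFFER
  Position 6: 'e' vs 'a' => DIFFER
Positions that differ: 7

7


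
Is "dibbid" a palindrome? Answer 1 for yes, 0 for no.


Input: dibbid
Reversed: dibbid
  Compare pos 0 ('d') with pos 5 ('d'): match
  Compare pos 1 ('i') with pos 4 ('i'): match
  Compare pos 2 ('b') with pos 3 ('b'): match
Result: palindrome

1


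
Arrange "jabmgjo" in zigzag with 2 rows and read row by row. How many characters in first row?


Zigzag "jabmgjo" into 2 rows:
Placing characters:
  'j' => row 0
  'a' => row 1
  'b' => row 0
  'm' => row 1
  'g' => row 0
  'j' => row 1
  'o' => row 0
Rows:
  Row 0: "jbgo"
  Row 1: "amj"
First row length: 4

4


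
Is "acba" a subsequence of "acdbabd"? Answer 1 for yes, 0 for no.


Check if "acba" is a subsequence of "acdbabd"
Greedy scan:
  Position 0 ('a'): matches sub[0] = 'a'
  Position 1 ('c'): matches sub[1] = 'c'
  Position 2 ('d'): no match needed
  Position 3 ('b'): matches sub[2] = 'b'
  Position 4 ('a'): matches sub[3] = 'a'
  Position 5 ('b'): no match needed
  Position 6 ('d'): no match needed
All 4 characters matched => is a subsequence

1


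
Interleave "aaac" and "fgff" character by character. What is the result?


Interleaving "aaac" and "fgff":
  Position 0: 'a' from first, 'f' from second => "af"
  Position 1: 'a' from first, 'g' from second => "ag"
  Position 2: 'a' from first, 'f' from second => "af"
  Position 3: 'c' from first, 'f' from second => "cf"
Result: afagafcf

afagafcf


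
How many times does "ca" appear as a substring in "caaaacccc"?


Searching for "ca" in "caaaacccc"
Scanning each position:
  Position 0: "ca" => MATCH
  Position 1: "aa" => no
  Position 2: "aa" => no
  Position 3: "aa" => no
  Position 4: "ac" => no
  Position 5: "cc" => no
  Position 6: "cc" => no
  Position 7: "cc" => no
Total occurrences: 1

1


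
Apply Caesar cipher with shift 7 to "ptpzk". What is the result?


Caesar cipher: shift "ptpzk" by 7
  'p' (pos 15) + 7 = pos 22 = 'w'
  't' (pos 19) + 7 = pos 0 = 'a'
  'p' (pos 15) + 7 = pos 22 = 'w'
  'z' (pos 25) + 7 = pos 6 = 'g'
  'k' (pos 10) + 7 = pos 17 = 'r'
Result: wawgr

wawgr


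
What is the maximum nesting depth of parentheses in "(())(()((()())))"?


Input: "(())(()((()())))"
Tracking depth:
  Position 0 '(': depth becomes 1
  Position 1 '(': depth becomes 2
  Position 2 ')': depth becomes 1
  Position 3 ')': depth becomes 0
  Position 4 '(': depth becomes 1
  Position 5 '(': depth becomes 2
  Position 6 ')': depth becomes 1
  Position 7 '(': depth becomes 2
  Position 8 '(': depth becomes 3
  Position 9 '(': depth becomes 4
  Position 10 ')': depth becomes 3
  Position 11 '(': depth becomes 4
  Position 12 ')': depth becomes 3
  Position 13 ')': depth becomes 2
  Position 14 ')': depth becomes 1
  Position 15 ')': depth becomes 0
Maximum depth reached: 4

4


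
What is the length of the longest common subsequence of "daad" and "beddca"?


LCS of "daad" and "beddca"
DP table:
           b    e    d    d    c    a
      0    0    0    0    0    0    0
  d   0    0    0    1    1    1    1
  a   0    0    0    1    1    1    2
  a   0    0    0    1    1    1    2
  d   0    0    0    1    2    2    2
LCS length = dp[4][6] = 2

2


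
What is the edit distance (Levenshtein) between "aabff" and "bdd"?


Computing edit distance: "aabff" -> "bdd"
DP table:
           b    d    d
      0    1    2    3
  a   1    1    2    3
  a   2    2    2    3
  b   3    2    3    3
  f   4    3    3    4
  f   5    4    4    4
Edit distance = dp[5][3] = 4

4


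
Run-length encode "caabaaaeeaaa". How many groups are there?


Input: caabaaaeeaaa
Scanning for consecutive runs:
  Group 1: 'c' x 1 (positions 0-0)
  Group 2: 'a' x 2 (positions 1-2)
  Group 3: 'b' x 1 (positions 3-3)
  Group 4: 'a' x 3 (positions 4-6)
  Group 5: 'e' x 2 (positions 7-8)
  Group 6: 'a' x 3 (positions 9-11)
Total groups: 6

6


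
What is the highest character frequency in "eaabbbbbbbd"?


Input: eaabbbbbbbd
Character counts:
  'a': 2
  'b': 7
  'd': 1
  'e': 1
Maximum frequency: 7

7


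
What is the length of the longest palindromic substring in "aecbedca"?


Input: "aecbedca"
Checking substrings for palindromes:
  No multi-char palindromic substrings found
Longest palindromic substring: "a" with length 1

1


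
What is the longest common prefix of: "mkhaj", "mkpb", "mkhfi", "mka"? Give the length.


Words: mkhaj, mkpb, mkhfi, mka
  Position 0: all 'm' => match
  Position 1: all 'k' => match
  Position 2: ('h', 'p', 'h', 'a') => mismatch, stop
LCP = "mk" (length 2)

2


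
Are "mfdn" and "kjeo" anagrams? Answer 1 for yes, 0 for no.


Strings: "mfdn", "kjeo"
Sorted first:  dfmn
Sorted second: ejko
Differ at position 0: 'd' vs 'e' => not anagrams

0


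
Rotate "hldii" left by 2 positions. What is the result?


Input: "hldii", rotate left by 2
First 2 characters: "hl"
Remaining characters: "dii"
Concatenate remaining + first: "dii" + "hl" = "diihl"

diihl
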